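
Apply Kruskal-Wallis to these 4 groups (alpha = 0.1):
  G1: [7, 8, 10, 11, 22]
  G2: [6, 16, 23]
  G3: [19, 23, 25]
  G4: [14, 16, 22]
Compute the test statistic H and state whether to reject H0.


Step 1: Combine all N = 14 observations and assign midranks.
sorted (value, group, rank): (6,G2,1), (7,G1,2), (8,G1,3), (10,G1,4), (11,G1,5), (14,G4,6), (16,G2,7.5), (16,G4,7.5), (19,G3,9), (22,G1,10.5), (22,G4,10.5), (23,G2,12.5), (23,G3,12.5), (25,G3,14)
Step 2: Sum ranks within each group.
R_1 = 24.5 (n_1 = 5)
R_2 = 21 (n_2 = 3)
R_3 = 35.5 (n_3 = 3)
R_4 = 24 (n_4 = 3)
Step 3: H = 12/(N(N+1)) * sum(R_i^2/n_i) - 3(N+1)
     = 12/(14*15) * (24.5^2/5 + 21^2/3 + 35.5^2/3 + 24^2/3) - 3*15
     = 0.057143 * 879.133 - 45
     = 5.236190.
Step 4: Ties present; correction factor C = 1 - 18/(14^3 - 14) = 0.993407. Corrected H = 5.236190 / 0.993407 = 5.270944.
Step 5: Under H0, H ~ chi^2(3); p-value = 0.152999.
Step 6: alpha = 0.1. fail to reject H0.

H = 5.2709, df = 3, p = 0.152999, fail to reject H0.


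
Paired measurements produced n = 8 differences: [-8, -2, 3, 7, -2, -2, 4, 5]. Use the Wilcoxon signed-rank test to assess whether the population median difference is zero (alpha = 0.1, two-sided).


Step 1: Drop any zero differences (none here) and take |d_i|.
|d| = [8, 2, 3, 7, 2, 2, 4, 5]
Step 2: Midrank |d_i| (ties get averaged ranks).
ranks: |8|->8, |2|->2, |3|->4, |7|->7, |2|->2, |2|->2, |4|->5, |5|->6
Step 3: Attach original signs; sum ranks with positive sign and with negative sign.
W+ = 4 + 7 + 5 + 6 = 22
W- = 8 + 2 + 2 + 2 = 14
(Check: W+ + W- = 36 should equal n(n+1)/2 = 36.)
Step 4: Test statistic W = min(W+, W-) = 14.
Step 5: Ties in |d|, so use the tie-corrected normal approximation.
        E[W] = n(n+1)/4 = 8*9/4 = 18.
        Tie groups: |d|=2 (t=3); sum(t^3 - t) = 24.
        Var[W] = n(n+1)(2n+1)/24 - sum(t^3-t)/48 = 1224/24 - 24/48 = 50.5.
        z = (W - E[W]) / sqrt(Var[W]) = (14 - 18) / 7.1063 = -0.5629.
        Two-sided p = 2*Phi(z) = 0.573518.
Step 6: alpha = 0.1. fail to reject H0.

W+ = 22, W- = 14, W = min = 14, p = 0.573518, fail to reject H0.


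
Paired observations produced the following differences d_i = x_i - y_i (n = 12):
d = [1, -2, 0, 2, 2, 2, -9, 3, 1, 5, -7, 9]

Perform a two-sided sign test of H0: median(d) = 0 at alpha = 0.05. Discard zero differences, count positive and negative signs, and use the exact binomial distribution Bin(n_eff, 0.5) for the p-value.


Step 1: Discard zero differences. Original n = 12; n_eff = number of nonzero differences = 11.
Nonzero differences (with sign): +1, -2, +2, +2, +2, -9, +3, +1, +5, -7, +9
Step 2: Count signs: positive = 8, negative = 3.
Step 3: Under H0: P(positive) = 0.5, so the number of positives S ~ Bin(11, 0.5).
Step 4: Two-sided exact p-value = sum of Bin(11,0.5) probabilities at or below the observed probability = 0.226562.
Step 5: alpha = 0.05. fail to reject H0.

n_eff = 11, pos = 8, neg = 3, p = 0.226562, fail to reject H0.


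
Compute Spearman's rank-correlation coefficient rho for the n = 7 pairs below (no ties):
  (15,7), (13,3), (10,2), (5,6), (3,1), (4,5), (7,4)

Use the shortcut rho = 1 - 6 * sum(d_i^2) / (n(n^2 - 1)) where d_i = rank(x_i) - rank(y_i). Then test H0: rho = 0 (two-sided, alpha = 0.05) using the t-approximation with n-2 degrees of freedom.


Step 1: Rank x and y separately (midranks; no ties here).
rank(x): 15->7, 13->6, 10->5, 5->3, 3->1, 4->2, 7->4
rank(y): 7->7, 3->3, 2->2, 6->6, 1->1, 5->5, 4->4
Step 2: d_i = R_x(i) - R_y(i); compute d_i^2.
  (7-7)^2=0, (6-3)^2=9, (5-2)^2=9, (3-6)^2=9, (1-1)^2=0, (2-5)^2=9, (4-4)^2=0
sum(d^2) = 36.
Step 3: rho = 1 - 6*36 / (7*(7^2 - 1)) = 1 - 216/336 = 0.357143.
Step 4: Under H0, t = rho * sqrt((n-2)/(1-rho^2)) = 0.8550 ~ t(5).
Step 5: Two-sided p-value from the t-distribution with 5 df = 0.431611.
Step 6: alpha = 0.05. fail to reject H0.

rho = 0.3571, p = 0.431611, fail to reject H0 at alpha = 0.05.


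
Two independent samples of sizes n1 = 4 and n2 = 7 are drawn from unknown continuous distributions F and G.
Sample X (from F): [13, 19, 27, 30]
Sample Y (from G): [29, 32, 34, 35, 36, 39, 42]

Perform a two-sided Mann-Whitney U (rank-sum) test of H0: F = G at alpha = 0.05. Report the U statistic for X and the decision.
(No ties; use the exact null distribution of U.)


Step 1: Combine and sort all 11 observations; assign midranks.
sorted (value, group): (13,X), (19,X), (27,X), (29,Y), (30,X), (32,Y), (34,Y), (35,Y), (36,Y), (39,Y), (42,Y)
ranks: 13->1, 19->2, 27->3, 29->4, 30->5, 32->6, 34->7, 35->8, 36->9, 39->10, 42->11
Step 2: Rank sum for X: R1 = 1 + 2 + 3 + 5 = 11.
Step 3: U_X = R1 - n1(n1+1)/2 = 11 - 4*5/2 = 11 - 10 = 1.
       U_Y = n1*n2 - U_X = 28 - 1 = 27.
Step 4: No ties, so the exact null distribution of U (based on enumerating the C(11,4) = 330 equally likely rank assignments) gives the two-sided p-value.
Step 5: p-value = 0.012121; compare to alpha = 0.05. reject H0.

U_X = 1, p = 0.012121, reject H0 at alpha = 0.05.


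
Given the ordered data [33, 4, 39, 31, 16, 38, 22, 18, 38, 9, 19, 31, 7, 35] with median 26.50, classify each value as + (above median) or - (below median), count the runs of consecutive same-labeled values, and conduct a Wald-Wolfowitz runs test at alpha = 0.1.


Step 1: Compute median = 26.50; label A = above, B = below.
Labels in order: ABAABABBABBABA  (n_A = 7, n_B = 7)
Step 2: Count runs R = 11.
Step 3: Under H0 (random ordering), E[R] = 2*n_A*n_B/(n_A+n_B) + 1 = 2*7*7/14 + 1 = 8.0000.
        Var[R] = 2*n_A*n_B*(2*n_A*n_B - n_A - n_B) / ((n_A+n_B)^2 * (n_A+n_B-1)) = 8232/2548 = 3.2308.
        SD[R] = 1.7974.
Step 4: Continuity-corrected z = (R - 0.5 - E[R]) / SD[R] = (11 - 0.5 - 8.0000) / 1.7974 = 1.3909.
Step 5: Two-sided p-value via normal approximation = 2*(1 - Phi(|z|)) = 0.164264.
Step 6: alpha = 0.1. fail to reject H0.

R = 11, z = 1.3909, p = 0.164264, fail to reject H0.


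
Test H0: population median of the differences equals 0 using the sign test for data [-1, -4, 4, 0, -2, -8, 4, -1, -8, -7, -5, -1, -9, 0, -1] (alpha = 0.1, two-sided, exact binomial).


Step 1: Discard zero differences. Original n = 15; n_eff = number of nonzero differences = 13.
Nonzero differences (with sign): -1, -4, +4, -2, -8, +4, -1, -8, -7, -5, -1, -9, -1
Step 2: Count signs: positive = 2, negative = 11.
Step 3: Under H0: P(positive) = 0.5, so the number of positives S ~ Bin(13, 0.5).
Step 4: Two-sided exact p-value = sum of Bin(13,0.5) probabilities at or below the observed probability = 0.022461.
Step 5: alpha = 0.1. reject H0.

n_eff = 13, pos = 2, neg = 11, p = 0.022461, reject H0.


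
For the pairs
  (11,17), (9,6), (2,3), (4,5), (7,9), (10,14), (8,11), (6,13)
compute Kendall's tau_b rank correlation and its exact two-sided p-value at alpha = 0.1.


Step 1: Enumerate the 28 unordered pairs (i,j) with i<j and classify each by sign(x_j-x_i) * sign(y_j-y_i).
  (1,2):dx=-2,dy=-11->C; (1,3):dx=-9,dy=-14->C; (1,4):dx=-7,dy=-12->C; (1,5):dx=-4,dy=-8->C
  (1,6):dx=-1,dy=-3->C; (1,7):dx=-3,dy=-6->C; (1,8):dx=-5,dy=-4->C; (2,3):dx=-7,dy=-3->C
  (2,4):dx=-5,dy=-1->C; (2,5):dx=-2,dy=+3->D; (2,6):dx=+1,dy=+8->C; (2,7):dx=-1,dy=+5->D
  (2,8):dx=-3,dy=+7->D; (3,4):dx=+2,dy=+2->C; (3,5):dx=+5,dy=+6->C; (3,6):dx=+8,dy=+11->C
  (3,7):dx=+6,dy=+8->C; (3,8):dx=+4,dy=+10->C; (4,5):dx=+3,dy=+4->C; (4,6):dx=+6,dy=+9->C
  (4,7):dx=+4,dy=+6->C; (4,8):dx=+2,dy=+8->C; (5,6):dx=+3,dy=+5->C; (5,7):dx=+1,dy=+2->C
  (5,8):dx=-1,dy=+4->D; (6,7):dx=-2,dy=-3->C; (6,8):dx=-4,dy=-1->C; (7,8):dx=-2,dy=+2->D
Step 2: C = 23, D = 5, total pairs = 28.
Step 3: tau = (C - D)/(n(n-1)/2) = (23 - 5)/28 = 0.642857.
Step 4: Exact two-sided p-value (enumerate n! = 40320 permutations of y under H0): p = 0.031151.
Step 5: alpha = 0.1. reject H0.

tau_b = 0.6429 (C=23, D=5), p = 0.031151, reject H0.


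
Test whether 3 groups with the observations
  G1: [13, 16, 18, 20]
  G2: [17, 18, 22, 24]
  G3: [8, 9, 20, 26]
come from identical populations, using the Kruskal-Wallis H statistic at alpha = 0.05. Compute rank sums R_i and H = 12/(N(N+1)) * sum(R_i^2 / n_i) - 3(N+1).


Step 1: Combine all N = 12 observations and assign midranks.
sorted (value, group, rank): (8,G3,1), (9,G3,2), (13,G1,3), (16,G1,4), (17,G2,5), (18,G1,6.5), (18,G2,6.5), (20,G1,8.5), (20,G3,8.5), (22,G2,10), (24,G2,11), (26,G3,12)
Step 2: Sum ranks within each group.
R_1 = 22 (n_1 = 4)
R_2 = 32.5 (n_2 = 4)
R_3 = 23.5 (n_3 = 4)
Step 3: H = 12/(N(N+1)) * sum(R_i^2/n_i) - 3(N+1)
     = 12/(12*13) * (22^2/4 + 32.5^2/4 + 23.5^2/4) - 3*13
     = 0.076923 * 523.125 - 39
     = 1.240385.
Step 4: Ties present; correction factor C = 1 - 12/(12^3 - 12) = 0.993007. Corrected H = 1.240385 / 0.993007 = 1.249120.
Step 5: Under H0, H ~ chi^2(2); p-value = 0.535497.
Step 6: alpha = 0.05. fail to reject H0.

H = 1.2491, df = 2, p = 0.535497, fail to reject H0.


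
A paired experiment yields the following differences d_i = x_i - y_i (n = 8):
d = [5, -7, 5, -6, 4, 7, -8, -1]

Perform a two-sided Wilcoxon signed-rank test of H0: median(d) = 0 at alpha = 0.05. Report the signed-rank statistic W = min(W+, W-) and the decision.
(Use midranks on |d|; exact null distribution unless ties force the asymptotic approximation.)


Step 1: Drop any zero differences (none here) and take |d_i|.
|d| = [5, 7, 5, 6, 4, 7, 8, 1]
Step 2: Midrank |d_i| (ties get averaged ranks).
ranks: |5|->3.5, |7|->6.5, |5|->3.5, |6|->5, |4|->2, |7|->6.5, |8|->8, |1|->1
Step 3: Attach original signs; sum ranks with positive sign and with negative sign.
W+ = 3.5 + 3.5 + 2 + 6.5 = 15.5
W- = 6.5 + 5 + 8 + 1 = 20.5
(Check: W+ + W- = 36 should equal n(n+1)/2 = 36.)
Step 4: Test statistic W = min(W+, W-) = 15.5.
Step 5: Ties in |d|, so use the tie-corrected normal approximation.
        E[W] = n(n+1)/4 = 8*9/4 = 18.
        Tie groups: |d|=5 (t=2), |d|=7 (t=2); sum(t^3 - t) = 12.
        Var[W] = n(n+1)(2n+1)/24 - sum(t^3-t)/48 = 1224/24 - 12/48 = 50.75.
        z = (W - E[W]) / sqrt(Var[W]) = (15.5 - 18) / 7.1239 = -0.3509.
        Two-sided p = 2*Phi(z) = 0.725640.
Step 6: alpha = 0.05. fail to reject H0.

W+ = 15.5, W- = 20.5, W = min = 15.5, p = 0.725640, fail to reject H0.


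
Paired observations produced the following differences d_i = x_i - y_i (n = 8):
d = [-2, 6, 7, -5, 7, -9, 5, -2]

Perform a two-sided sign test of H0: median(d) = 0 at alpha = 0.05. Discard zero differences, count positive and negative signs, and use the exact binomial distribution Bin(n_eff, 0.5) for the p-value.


Step 1: Discard zero differences. Original n = 8; n_eff = number of nonzero differences = 8.
Nonzero differences (with sign): -2, +6, +7, -5, +7, -9, +5, -2
Step 2: Count signs: positive = 4, negative = 4.
Step 3: Under H0: P(positive) = 0.5, so the number of positives S ~ Bin(8, 0.5).
Step 4: Two-sided exact p-value = sum of Bin(8,0.5) probabilities at or below the observed probability = 1.000000.
Step 5: alpha = 0.05. fail to reject H0.

n_eff = 8, pos = 4, neg = 4, p = 1.000000, fail to reject H0.


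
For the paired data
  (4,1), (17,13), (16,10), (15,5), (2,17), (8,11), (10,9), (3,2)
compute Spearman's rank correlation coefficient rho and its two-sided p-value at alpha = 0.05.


Step 1: Rank x and y separately (midranks; no ties here).
rank(x): 4->3, 17->8, 16->7, 15->6, 2->1, 8->4, 10->5, 3->2
rank(y): 1->1, 13->7, 10->5, 5->3, 17->8, 11->6, 9->4, 2->2
Step 2: d_i = R_x(i) - R_y(i); compute d_i^2.
  (3-1)^2=4, (8-7)^2=1, (7-5)^2=4, (6-3)^2=9, (1-8)^2=49, (4-6)^2=4, (5-4)^2=1, (2-2)^2=0
sum(d^2) = 72.
Step 3: rho = 1 - 6*72 / (8*(8^2 - 1)) = 1 - 432/504 = 0.142857.
Step 4: Under H0, t = rho * sqrt((n-2)/(1-rho^2)) = 0.3536 ~ t(6).
Step 5: Two-sided p-value from the t-distribution with 6 df = 0.735765.
Step 6: alpha = 0.05. fail to reject H0.

rho = 0.1429, p = 0.735765, fail to reject H0 at alpha = 0.05.


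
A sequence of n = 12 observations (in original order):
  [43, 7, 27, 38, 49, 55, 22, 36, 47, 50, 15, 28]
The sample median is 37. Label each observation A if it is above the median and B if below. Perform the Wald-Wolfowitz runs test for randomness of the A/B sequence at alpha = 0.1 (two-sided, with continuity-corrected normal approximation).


Step 1: Compute median = 37; label A = above, B = below.
Labels in order: ABBAAABBAABB  (n_A = 6, n_B = 6)
Step 2: Count runs R = 6.
Step 3: Under H0 (random ordering), E[R] = 2*n_A*n_B/(n_A+n_B) + 1 = 2*6*6/12 + 1 = 7.0000.
        Var[R] = 2*n_A*n_B*(2*n_A*n_B - n_A - n_B) / ((n_A+n_B)^2 * (n_A+n_B-1)) = 4320/1584 = 2.7273.
        SD[R] = 1.6514.
Step 4: Continuity-corrected z = (R + 0.5 - E[R]) / SD[R] = (6 + 0.5 - 7.0000) / 1.6514 = -0.3028.
Step 5: Two-sided p-value via normal approximation = 2*(1 - Phi(|z|)) = 0.762069.
Step 6: alpha = 0.1. fail to reject H0.

R = 6, z = -0.3028, p = 0.762069, fail to reject H0.


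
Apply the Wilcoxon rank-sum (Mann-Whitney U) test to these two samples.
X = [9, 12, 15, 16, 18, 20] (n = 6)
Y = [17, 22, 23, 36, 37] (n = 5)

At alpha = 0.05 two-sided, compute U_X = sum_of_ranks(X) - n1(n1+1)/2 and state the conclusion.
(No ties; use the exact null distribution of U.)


Step 1: Combine and sort all 11 observations; assign midranks.
sorted (value, group): (9,X), (12,X), (15,X), (16,X), (17,Y), (18,X), (20,X), (22,Y), (23,Y), (36,Y), (37,Y)
ranks: 9->1, 12->2, 15->3, 16->4, 17->5, 18->6, 20->7, 22->8, 23->9, 36->10, 37->11
Step 2: Rank sum for X: R1 = 1 + 2 + 3 + 4 + 6 + 7 = 23.
Step 3: U_X = R1 - n1(n1+1)/2 = 23 - 6*7/2 = 23 - 21 = 2.
       U_Y = n1*n2 - U_X = 30 - 2 = 28.
Step 4: No ties, so the exact null distribution of U (based on enumerating the C(11,6) = 462 equally likely rank assignments) gives the two-sided p-value.
Step 5: p-value = 0.017316; compare to alpha = 0.05. reject H0.

U_X = 2, p = 0.017316, reject H0 at alpha = 0.05.


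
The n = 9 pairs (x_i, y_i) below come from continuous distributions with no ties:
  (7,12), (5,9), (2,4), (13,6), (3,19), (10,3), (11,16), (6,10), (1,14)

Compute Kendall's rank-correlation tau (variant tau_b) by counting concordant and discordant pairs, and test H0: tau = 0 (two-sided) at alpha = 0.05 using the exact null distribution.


Step 1: Enumerate the 36 unordered pairs (i,j) with i<j and classify each by sign(x_j-x_i) * sign(y_j-y_i).
  (1,2):dx=-2,dy=-3->C; (1,3):dx=-5,dy=-8->C; (1,4):dx=+6,dy=-6->D; (1,5):dx=-4,dy=+7->D
  (1,6):dx=+3,dy=-9->D; (1,7):dx=+4,dy=+4->C; (1,8):dx=-1,dy=-2->C; (1,9):dx=-6,dy=+2->D
  (2,3):dx=-3,dy=-5->C; (2,4):dx=+8,dy=-3->D; (2,5):dx=-2,dy=+10->D; (2,6):dx=+5,dy=-6->D
  (2,7):dx=+6,dy=+7->C; (2,8):dx=+1,dy=+1->C; (2,9):dx=-4,dy=+5->D; (3,4):dx=+11,dy=+2->C
  (3,5):dx=+1,dy=+15->C; (3,6):dx=+8,dy=-1->D; (3,7):dx=+9,dy=+12->C; (3,8):dx=+4,dy=+6->C
  (3,9):dx=-1,dy=+10->D; (4,5):dx=-10,dy=+13->D; (4,6):dx=-3,dy=-3->C; (4,7):dx=-2,dy=+10->D
  (4,8):dx=-7,dy=+4->D; (4,9):dx=-12,dy=+8->D; (5,6):dx=+7,dy=-16->D; (5,7):dx=+8,dy=-3->D
  (5,8):dx=+3,dy=-9->D; (5,9):dx=-2,dy=-5->C; (6,7):dx=+1,dy=+13->C; (6,8):dx=-4,dy=+7->D
  (6,9):dx=-9,dy=+11->D; (7,8):dx=-5,dy=-6->C; (7,9):dx=-10,dy=-2->C; (8,9):dx=-5,dy=+4->D
Step 2: C = 16, D = 20, total pairs = 36.
Step 3: tau = (C - D)/(n(n-1)/2) = (16 - 20)/36 = -0.111111.
Step 4: Exact two-sided p-value (enumerate n! = 362880 permutations of y under H0): p = 0.761414.
Step 5: alpha = 0.05. fail to reject H0.

tau_b = -0.1111 (C=16, D=20), p = 0.761414, fail to reject H0.


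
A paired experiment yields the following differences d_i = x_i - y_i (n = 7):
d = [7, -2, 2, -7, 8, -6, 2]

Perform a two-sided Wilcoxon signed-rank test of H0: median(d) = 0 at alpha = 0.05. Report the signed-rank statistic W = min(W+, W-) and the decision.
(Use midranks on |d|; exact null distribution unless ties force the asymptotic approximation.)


Step 1: Drop any zero differences (none here) and take |d_i|.
|d| = [7, 2, 2, 7, 8, 6, 2]
Step 2: Midrank |d_i| (ties get averaged ranks).
ranks: |7|->5.5, |2|->2, |2|->2, |7|->5.5, |8|->7, |6|->4, |2|->2
Step 3: Attach original signs; sum ranks with positive sign and with negative sign.
W+ = 5.5 + 2 + 7 + 2 = 16.5
W- = 2 + 5.5 + 4 = 11.5
(Check: W+ + W- = 28 should equal n(n+1)/2 = 28.)
Step 4: Test statistic W = min(W+, W-) = 11.5.
Step 5: Ties in |d|, so use the tie-corrected normal approximation.
        E[W] = n(n+1)/4 = 7*8/4 = 14.
        Tie groups: |d|=2 (t=3), |d|=7 (t=2); sum(t^3 - t) = 30.
        Var[W] = n(n+1)(2n+1)/24 - sum(t^3-t)/48 = 840/24 - 30/48 = 34.375.
        z = (W - E[W]) / sqrt(Var[W]) = (11.5 - 14) / 5.8630 = -0.4264.
        Two-sided p = 2*Phi(z) = 0.669815.
Step 6: alpha = 0.05. fail to reject H0.

W+ = 16.5, W- = 11.5, W = min = 11.5, p = 0.669815, fail to reject H0.


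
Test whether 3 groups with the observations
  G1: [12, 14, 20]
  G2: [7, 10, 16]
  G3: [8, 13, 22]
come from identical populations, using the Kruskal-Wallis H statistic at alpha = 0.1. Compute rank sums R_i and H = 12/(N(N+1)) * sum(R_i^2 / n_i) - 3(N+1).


Step 1: Combine all N = 9 observations and assign midranks.
sorted (value, group, rank): (7,G2,1), (8,G3,2), (10,G2,3), (12,G1,4), (13,G3,5), (14,G1,6), (16,G2,7), (20,G1,8), (22,G3,9)
Step 2: Sum ranks within each group.
R_1 = 18 (n_1 = 3)
R_2 = 11 (n_2 = 3)
R_3 = 16 (n_3 = 3)
Step 3: H = 12/(N(N+1)) * sum(R_i^2/n_i) - 3(N+1)
     = 12/(9*10) * (18^2/3 + 11^2/3 + 16^2/3) - 3*10
     = 0.133333 * 233.667 - 30
     = 1.155556.
Step 4: No ties, so H is used without correction.
Step 5: Under H0, H ~ chi^2(2); p-value = 0.561144.
Step 6: alpha = 0.1. fail to reject H0.

H = 1.1556, df = 2, p = 0.561144, fail to reject H0.


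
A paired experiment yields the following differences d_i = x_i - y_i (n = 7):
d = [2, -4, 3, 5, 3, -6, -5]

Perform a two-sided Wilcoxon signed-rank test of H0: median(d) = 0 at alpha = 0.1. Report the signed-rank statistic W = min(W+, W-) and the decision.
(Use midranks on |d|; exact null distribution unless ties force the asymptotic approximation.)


Step 1: Drop any zero differences (none here) and take |d_i|.
|d| = [2, 4, 3, 5, 3, 6, 5]
Step 2: Midrank |d_i| (ties get averaged ranks).
ranks: |2|->1, |4|->4, |3|->2.5, |5|->5.5, |3|->2.5, |6|->7, |5|->5.5
Step 3: Attach original signs; sum ranks with positive sign and with negative sign.
W+ = 1 + 2.5 + 5.5 + 2.5 = 11.5
W- = 4 + 7 + 5.5 = 16.5
(Check: W+ + W- = 28 should equal n(n+1)/2 = 28.)
Step 4: Test statistic W = min(W+, W-) = 11.5.
Step 5: Ties in |d|, so use the tie-corrected normal approximation.
        E[W] = n(n+1)/4 = 7*8/4 = 14.
        Tie groups: |d|=3 (t=2), |d|=5 (t=2); sum(t^3 - t) = 12.
        Var[W] = n(n+1)(2n+1)/24 - sum(t^3-t)/48 = 840/24 - 12/48 = 34.75.
        z = (W - E[W]) / sqrt(Var[W]) = (11.5 - 14) / 5.8949 = -0.4241.
        Two-sided p = 2*Phi(z) = 0.671497.
Step 6: alpha = 0.1. fail to reject H0.

W+ = 11.5, W- = 16.5, W = min = 11.5, p = 0.671497, fail to reject H0.


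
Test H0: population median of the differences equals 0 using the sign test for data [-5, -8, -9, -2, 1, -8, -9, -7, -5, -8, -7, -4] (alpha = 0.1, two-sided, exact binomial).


Step 1: Discard zero differences. Original n = 12; n_eff = number of nonzero differences = 12.
Nonzero differences (with sign): -5, -8, -9, -2, +1, -8, -9, -7, -5, -8, -7, -4
Step 2: Count signs: positive = 1, negative = 11.
Step 3: Under H0: P(positive) = 0.5, so the number of positives S ~ Bin(12, 0.5).
Step 4: Two-sided exact p-value = sum of Bin(12,0.5) probabilities at or below the observed probability = 0.006348.
Step 5: alpha = 0.1. reject H0.

n_eff = 12, pos = 1, neg = 11, p = 0.006348, reject H0.


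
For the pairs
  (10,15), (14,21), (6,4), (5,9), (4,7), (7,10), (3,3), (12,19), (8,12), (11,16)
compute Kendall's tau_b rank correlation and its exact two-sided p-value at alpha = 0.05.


Step 1: Enumerate the 45 unordered pairs (i,j) with i<j and classify each by sign(x_j-x_i) * sign(y_j-y_i).
  (1,2):dx=+4,dy=+6->C; (1,3):dx=-4,dy=-11->C; (1,4):dx=-5,dy=-6->C; (1,5):dx=-6,dy=-8->C
  (1,6):dx=-3,dy=-5->C; (1,7):dx=-7,dy=-12->C; (1,8):dx=+2,dy=+4->C; (1,9):dx=-2,dy=-3->C
  (1,10):dx=+1,dy=+1->C; (2,3):dx=-8,dy=-17->C; (2,4):dx=-9,dy=-12->C; (2,5):dx=-10,dy=-14->C
  (2,6):dx=-7,dy=-11->C; (2,7):dx=-11,dy=-18->C; (2,8):dx=-2,dy=-2->C; (2,9):dx=-6,dy=-9->C
  (2,10):dx=-3,dy=-5->C; (3,4):dx=-1,dy=+5->D; (3,5):dx=-2,dy=+3->D; (3,6):dx=+1,dy=+6->C
  (3,7):dx=-3,dy=-1->C; (3,8):dx=+6,dy=+15->C; (3,9):dx=+2,dy=+8->C; (3,10):dx=+5,dy=+12->C
  (4,5):dx=-1,dy=-2->C; (4,6):dx=+2,dy=+1->C; (4,7):dx=-2,dy=-6->C; (4,8):dx=+7,dy=+10->C
  (4,9):dx=+3,dy=+3->C; (4,10):dx=+6,dy=+7->C; (5,6):dx=+3,dy=+3->C; (5,7):dx=-1,dy=-4->C
  (5,8):dx=+8,dy=+12->C; (5,9):dx=+4,dy=+5->C; (5,10):dx=+7,dy=+9->C; (6,7):dx=-4,dy=-7->C
  (6,8):dx=+5,dy=+9->C; (6,9):dx=+1,dy=+2->C; (6,10):dx=+4,dy=+6->C; (7,8):dx=+9,dy=+16->C
  (7,9):dx=+5,dy=+9->C; (7,10):dx=+8,dy=+13->C; (8,9):dx=-4,dy=-7->C; (8,10):dx=-1,dy=-3->C
  (9,10):dx=+3,dy=+4->C
Step 2: C = 43, D = 2, total pairs = 45.
Step 3: tau = (C - D)/(n(n-1)/2) = (43 - 2)/45 = 0.911111.
Step 4: Exact two-sided p-value (enumerate n! = 3628800 permutations of y under H0): p = 0.000030.
Step 5: alpha = 0.05. reject H0.

tau_b = 0.9111 (C=43, D=2), p = 0.000030, reject H0.


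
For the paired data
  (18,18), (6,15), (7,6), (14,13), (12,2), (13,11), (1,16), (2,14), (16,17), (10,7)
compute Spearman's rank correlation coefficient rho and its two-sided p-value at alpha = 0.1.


Step 1: Rank x and y separately (midranks; no ties here).
rank(x): 18->10, 6->3, 7->4, 14->8, 12->6, 13->7, 1->1, 2->2, 16->9, 10->5
rank(y): 18->10, 15->7, 6->2, 13->5, 2->1, 11->4, 16->8, 14->6, 17->9, 7->3
Step 2: d_i = R_x(i) - R_y(i); compute d_i^2.
  (10-10)^2=0, (3-7)^2=16, (4-2)^2=4, (8-5)^2=9, (6-1)^2=25, (7-4)^2=9, (1-8)^2=49, (2-6)^2=16, (9-9)^2=0, (5-3)^2=4
sum(d^2) = 132.
Step 3: rho = 1 - 6*132 / (10*(10^2 - 1)) = 1 - 792/990 = 0.200000.
Step 4: Under H0, t = rho * sqrt((n-2)/(1-rho^2)) = 0.5774 ~ t(8).
Step 5: Two-sided p-value from the t-distribution with 8 df = 0.579584.
Step 6: alpha = 0.1. fail to reject H0.

rho = 0.2000, p = 0.579584, fail to reject H0 at alpha = 0.1.


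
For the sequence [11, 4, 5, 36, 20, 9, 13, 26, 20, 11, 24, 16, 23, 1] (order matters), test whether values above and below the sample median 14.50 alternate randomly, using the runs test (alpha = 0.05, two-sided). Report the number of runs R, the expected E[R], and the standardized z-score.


Step 1: Compute median = 14.50; label A = above, B = below.
Labels in order: BBBAABBAABAAAB  (n_A = 7, n_B = 7)
Step 2: Count runs R = 7.
Step 3: Under H0 (random ordering), E[R] = 2*n_A*n_B/(n_A+n_B) + 1 = 2*7*7/14 + 1 = 8.0000.
        Var[R] = 2*n_A*n_B*(2*n_A*n_B - n_A - n_B) / ((n_A+n_B)^2 * (n_A+n_B-1)) = 8232/2548 = 3.2308.
        SD[R] = 1.7974.
Step 4: Continuity-corrected z = (R + 0.5 - E[R]) / SD[R] = (7 + 0.5 - 8.0000) / 1.7974 = -0.2782.
Step 5: Two-sided p-value via normal approximation = 2*(1 - Phi(|z|)) = 0.780879.
Step 6: alpha = 0.05. fail to reject H0.

R = 7, z = -0.2782, p = 0.780879, fail to reject H0.


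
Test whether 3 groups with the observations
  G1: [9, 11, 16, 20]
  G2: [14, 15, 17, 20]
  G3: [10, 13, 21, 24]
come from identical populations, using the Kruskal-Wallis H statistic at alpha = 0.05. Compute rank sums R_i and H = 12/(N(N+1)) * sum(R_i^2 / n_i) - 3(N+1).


Step 1: Combine all N = 12 observations and assign midranks.
sorted (value, group, rank): (9,G1,1), (10,G3,2), (11,G1,3), (13,G3,4), (14,G2,5), (15,G2,6), (16,G1,7), (17,G2,8), (20,G1,9.5), (20,G2,9.5), (21,G3,11), (24,G3,12)
Step 2: Sum ranks within each group.
R_1 = 20.5 (n_1 = 4)
R_2 = 28.5 (n_2 = 4)
R_3 = 29 (n_3 = 4)
Step 3: H = 12/(N(N+1)) * sum(R_i^2/n_i) - 3(N+1)
     = 12/(12*13) * (20.5^2/4 + 28.5^2/4 + 29^2/4) - 3*13
     = 0.076923 * 518.375 - 39
     = 0.875000.
Step 4: Ties present; correction factor C = 1 - 6/(12^3 - 12) = 0.996503. Corrected H = 0.875000 / 0.996503 = 0.878070.
Step 5: Under H0, H ~ chi^2(2); p-value = 0.644658.
Step 6: alpha = 0.05. fail to reject H0.

H = 0.8781, df = 2, p = 0.644658, fail to reject H0.


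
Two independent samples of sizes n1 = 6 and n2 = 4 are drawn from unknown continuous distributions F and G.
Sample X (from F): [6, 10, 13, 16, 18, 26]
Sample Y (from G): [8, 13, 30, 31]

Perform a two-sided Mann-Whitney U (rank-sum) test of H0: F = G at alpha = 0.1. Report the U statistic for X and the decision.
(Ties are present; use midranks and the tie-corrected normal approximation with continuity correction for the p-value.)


Step 1: Combine and sort all 10 observations; assign midranks.
sorted (value, group): (6,X), (8,Y), (10,X), (13,X), (13,Y), (16,X), (18,X), (26,X), (30,Y), (31,Y)
ranks: 6->1, 8->2, 10->3, 13->4.5, 13->4.5, 16->6, 18->7, 26->8, 30->9, 31->10
Step 2: Rank sum for X: R1 = 1 + 3 + 4.5 + 6 + 7 + 8 = 29.5.
Step 3: U_X = R1 - n1(n1+1)/2 = 29.5 - 6*7/2 = 29.5 - 21 = 8.5.
       U_Y = n1*n2 - U_X = 24 - 8.5 = 15.5.
Step 4: Ties are present, so use the tie-corrected normal approximation (with continuity correction) for the p-value.
Step 5: p-value = 0.521166; compare to alpha = 0.1. fail to reject H0.

U_X = 8.5, p = 0.521166, fail to reject H0 at alpha = 0.1.


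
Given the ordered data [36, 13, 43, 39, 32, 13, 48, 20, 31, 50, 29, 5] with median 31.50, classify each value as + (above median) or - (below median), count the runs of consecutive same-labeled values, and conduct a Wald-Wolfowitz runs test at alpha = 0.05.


Step 1: Compute median = 31.50; label A = above, B = below.
Labels in order: ABAAABABBABB  (n_A = 6, n_B = 6)
Step 2: Count runs R = 8.
Step 3: Under H0 (random ordering), E[R] = 2*n_A*n_B/(n_A+n_B) + 1 = 2*6*6/12 + 1 = 7.0000.
        Var[R] = 2*n_A*n_B*(2*n_A*n_B - n_A - n_B) / ((n_A+n_B)^2 * (n_A+n_B-1)) = 4320/1584 = 2.7273.
        SD[R] = 1.6514.
Step 4: Continuity-corrected z = (R - 0.5 - E[R]) / SD[R] = (8 - 0.5 - 7.0000) / 1.6514 = 0.3028.
Step 5: Two-sided p-value via normal approximation = 2*(1 - Phi(|z|)) = 0.762069.
Step 6: alpha = 0.05. fail to reject H0.

R = 8, z = 0.3028, p = 0.762069, fail to reject H0.


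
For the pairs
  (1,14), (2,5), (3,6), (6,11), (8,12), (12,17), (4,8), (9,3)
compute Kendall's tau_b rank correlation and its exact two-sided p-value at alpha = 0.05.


Step 1: Enumerate the 28 unordered pairs (i,j) with i<j and classify each by sign(x_j-x_i) * sign(y_j-y_i).
  (1,2):dx=+1,dy=-9->D; (1,3):dx=+2,dy=-8->D; (1,4):dx=+5,dy=-3->D; (1,5):dx=+7,dy=-2->D
  (1,6):dx=+11,dy=+3->C; (1,7):dx=+3,dy=-6->D; (1,8):dx=+8,dy=-11->D; (2,3):dx=+1,dy=+1->C
  (2,4):dx=+4,dy=+6->C; (2,5):dx=+6,dy=+7->C; (2,6):dx=+10,dy=+12->C; (2,7):dx=+2,dy=+3->C
  (2,8):dx=+7,dy=-2->D; (3,4):dx=+3,dy=+5->C; (3,5):dx=+5,dy=+6->C; (3,6):dx=+9,dy=+11->C
  (3,7):dx=+1,dy=+2->C; (3,8):dx=+6,dy=-3->D; (4,5):dx=+2,dy=+1->C; (4,6):dx=+6,dy=+6->C
  (4,7):dx=-2,dy=-3->C; (4,8):dx=+3,dy=-8->D; (5,6):dx=+4,dy=+5->C; (5,7):dx=-4,dy=-4->C
  (5,8):dx=+1,dy=-9->D; (6,7):dx=-8,dy=-9->C; (6,8):dx=-3,dy=-14->C; (7,8):dx=+5,dy=-5->D
Step 2: C = 17, D = 11, total pairs = 28.
Step 3: tau = (C - D)/(n(n-1)/2) = (17 - 11)/28 = 0.214286.
Step 4: Exact two-sided p-value (enumerate n! = 40320 permutations of y under H0): p = 0.548413.
Step 5: alpha = 0.05. fail to reject H0.

tau_b = 0.2143 (C=17, D=11), p = 0.548413, fail to reject H0.


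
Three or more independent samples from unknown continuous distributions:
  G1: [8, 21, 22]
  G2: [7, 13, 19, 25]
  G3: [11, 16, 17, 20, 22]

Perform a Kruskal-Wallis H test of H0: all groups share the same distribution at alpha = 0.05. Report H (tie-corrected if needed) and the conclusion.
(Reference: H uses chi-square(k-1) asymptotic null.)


Step 1: Combine all N = 12 observations and assign midranks.
sorted (value, group, rank): (7,G2,1), (8,G1,2), (11,G3,3), (13,G2,4), (16,G3,5), (17,G3,6), (19,G2,7), (20,G3,8), (21,G1,9), (22,G1,10.5), (22,G3,10.5), (25,G2,12)
Step 2: Sum ranks within each group.
R_1 = 21.5 (n_1 = 3)
R_2 = 24 (n_2 = 4)
R_3 = 32.5 (n_3 = 5)
Step 3: H = 12/(N(N+1)) * sum(R_i^2/n_i) - 3(N+1)
     = 12/(12*13) * (21.5^2/3 + 24^2/4 + 32.5^2/5) - 3*13
     = 0.076923 * 509.333 - 39
     = 0.179487.
Step 4: Ties present; correction factor C = 1 - 6/(12^3 - 12) = 0.996503. Corrected H = 0.179487 / 0.996503 = 0.180117.
Step 5: Under H0, H ~ chi^2(2); p-value = 0.913878.
Step 6: alpha = 0.05. fail to reject H0.

H = 0.1801, df = 2, p = 0.913878, fail to reject H0.


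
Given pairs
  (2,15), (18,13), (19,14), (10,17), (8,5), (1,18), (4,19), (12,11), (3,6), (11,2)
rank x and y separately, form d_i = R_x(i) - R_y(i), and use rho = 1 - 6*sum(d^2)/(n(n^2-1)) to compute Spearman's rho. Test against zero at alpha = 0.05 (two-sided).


Step 1: Rank x and y separately (midranks; no ties here).
rank(x): 2->2, 18->9, 19->10, 10->6, 8->5, 1->1, 4->4, 12->8, 3->3, 11->7
rank(y): 15->7, 13->5, 14->6, 17->8, 5->2, 18->9, 19->10, 11->4, 6->3, 2->1
Step 2: d_i = R_x(i) - R_y(i); compute d_i^2.
  (2-7)^2=25, (9-5)^2=16, (10-6)^2=16, (6-8)^2=4, (5-2)^2=9, (1-9)^2=64, (4-10)^2=36, (8-4)^2=16, (3-3)^2=0, (7-1)^2=36
sum(d^2) = 222.
Step 3: rho = 1 - 6*222 / (10*(10^2 - 1)) = 1 - 1332/990 = -0.345455.
Step 4: Under H0, t = rho * sqrt((n-2)/(1-rho^2)) = -1.0412 ~ t(8).
Step 5: Two-sided p-value from the t-distribution with 8 df = 0.328227.
Step 6: alpha = 0.05. fail to reject H0.

rho = -0.3455, p = 0.328227, fail to reject H0 at alpha = 0.05.


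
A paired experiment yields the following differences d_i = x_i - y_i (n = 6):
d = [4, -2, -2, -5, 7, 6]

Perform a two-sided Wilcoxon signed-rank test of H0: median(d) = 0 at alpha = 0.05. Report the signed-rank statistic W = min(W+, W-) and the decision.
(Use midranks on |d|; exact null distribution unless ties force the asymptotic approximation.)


Step 1: Drop any zero differences (none here) and take |d_i|.
|d| = [4, 2, 2, 5, 7, 6]
Step 2: Midrank |d_i| (ties get averaged ranks).
ranks: |4|->3, |2|->1.5, |2|->1.5, |5|->4, |7|->6, |6|->5
Step 3: Attach original signs; sum ranks with positive sign and with negative sign.
W+ = 3 + 6 + 5 = 14
W- = 1.5 + 1.5 + 4 = 7
(Check: W+ + W- = 21 should equal n(n+1)/2 = 21.)
Step 4: Test statistic W = min(W+, W-) = 7.
Step 5: Ties in |d|, so use the tie-corrected normal approximation.
        E[W] = n(n+1)/4 = 6*7/4 = 10.5.
        Tie groups: |d|=2 (t=2); sum(t^3 - t) = 6.
        Var[W] = n(n+1)(2n+1)/24 - sum(t^3-t)/48 = 546/24 - 6/48 = 22.625.
        z = (W - E[W]) / sqrt(Var[W]) = (7 - 10.5) / 4.7566 = -0.7358.
        Two-sided p = 2*Phi(z) = 0.461838.
Step 6: alpha = 0.05. fail to reject H0.

W+ = 14, W- = 7, W = min = 7, p = 0.461838, fail to reject H0.


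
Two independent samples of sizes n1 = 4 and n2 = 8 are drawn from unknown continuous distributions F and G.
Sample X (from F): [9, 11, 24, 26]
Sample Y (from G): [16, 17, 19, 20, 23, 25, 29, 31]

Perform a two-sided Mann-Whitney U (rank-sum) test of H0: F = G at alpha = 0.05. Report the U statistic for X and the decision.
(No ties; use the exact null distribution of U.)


Step 1: Combine and sort all 12 observations; assign midranks.
sorted (value, group): (9,X), (11,X), (16,Y), (17,Y), (19,Y), (20,Y), (23,Y), (24,X), (25,Y), (26,X), (29,Y), (31,Y)
ranks: 9->1, 11->2, 16->3, 17->4, 19->5, 20->6, 23->7, 24->8, 25->9, 26->10, 29->11, 31->12
Step 2: Rank sum for X: R1 = 1 + 2 + 8 + 10 = 21.
Step 3: U_X = R1 - n1(n1+1)/2 = 21 - 4*5/2 = 21 - 10 = 11.
       U_Y = n1*n2 - U_X = 32 - 11 = 21.
Step 4: No ties, so the exact null distribution of U (based on enumerating the C(12,4) = 495 equally likely rank assignments) gives the two-sided p-value.
Step 5: p-value = 0.460606; compare to alpha = 0.05. fail to reject H0.

U_X = 11, p = 0.460606, fail to reject H0 at alpha = 0.05.


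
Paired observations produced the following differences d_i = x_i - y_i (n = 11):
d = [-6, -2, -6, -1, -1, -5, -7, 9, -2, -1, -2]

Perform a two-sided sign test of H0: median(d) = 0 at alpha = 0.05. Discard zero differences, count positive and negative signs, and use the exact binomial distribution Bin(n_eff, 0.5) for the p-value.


Step 1: Discard zero differences. Original n = 11; n_eff = number of nonzero differences = 11.
Nonzero differences (with sign): -6, -2, -6, -1, -1, -5, -7, +9, -2, -1, -2
Step 2: Count signs: positive = 1, negative = 10.
Step 3: Under H0: P(positive) = 0.5, so the number of positives S ~ Bin(11, 0.5).
Step 4: Two-sided exact p-value = sum of Bin(11,0.5) probabilities at or below the observed probability = 0.011719.
Step 5: alpha = 0.05. reject H0.

n_eff = 11, pos = 1, neg = 10, p = 0.011719, reject H0.


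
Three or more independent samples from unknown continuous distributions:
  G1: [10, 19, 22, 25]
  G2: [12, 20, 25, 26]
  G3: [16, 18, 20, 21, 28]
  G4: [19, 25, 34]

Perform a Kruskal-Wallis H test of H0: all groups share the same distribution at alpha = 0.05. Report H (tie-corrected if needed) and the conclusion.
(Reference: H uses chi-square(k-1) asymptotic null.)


Step 1: Combine all N = 16 observations and assign midranks.
sorted (value, group, rank): (10,G1,1), (12,G2,2), (16,G3,3), (18,G3,4), (19,G1,5.5), (19,G4,5.5), (20,G2,7.5), (20,G3,7.5), (21,G3,9), (22,G1,10), (25,G1,12), (25,G2,12), (25,G4,12), (26,G2,14), (28,G3,15), (34,G4,16)
Step 2: Sum ranks within each group.
R_1 = 28.5 (n_1 = 4)
R_2 = 35.5 (n_2 = 4)
R_3 = 38.5 (n_3 = 5)
R_4 = 33.5 (n_4 = 3)
Step 3: H = 12/(N(N+1)) * sum(R_i^2/n_i) - 3(N+1)
     = 12/(16*17) * (28.5^2/4 + 35.5^2/4 + 38.5^2/5 + 33.5^2/3) - 3*17
     = 0.044118 * 1188.66 - 51
     = 1.440809.
Step 4: Ties present; correction factor C = 1 - 36/(16^3 - 16) = 0.991176. Corrected H = 1.440809 / 0.991176 = 1.453635.
Step 5: Under H0, H ~ chi^2(3); p-value = 0.693012.
Step 6: alpha = 0.05. fail to reject H0.

H = 1.4536, df = 3, p = 0.693012, fail to reject H0.


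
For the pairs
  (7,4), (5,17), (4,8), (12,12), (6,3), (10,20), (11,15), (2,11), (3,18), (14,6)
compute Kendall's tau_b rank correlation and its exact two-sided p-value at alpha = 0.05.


Step 1: Enumerate the 45 unordered pairs (i,j) with i<j and classify each by sign(x_j-x_i) * sign(y_j-y_i).
  (1,2):dx=-2,dy=+13->D; (1,3):dx=-3,dy=+4->D; (1,4):dx=+5,dy=+8->C; (1,5):dx=-1,dy=-1->C
  (1,6):dx=+3,dy=+16->C; (1,7):dx=+4,dy=+11->C; (1,8):dx=-5,dy=+7->D; (1,9):dx=-4,dy=+14->D
  (1,10):dx=+7,dy=+2->C; (2,3):dx=-1,dy=-9->C; (2,4):dx=+7,dy=-5->D; (2,5):dx=+1,dy=-14->D
  (2,6):dx=+5,dy=+3->C; (2,7):dx=+6,dy=-2->D; (2,8):dx=-3,dy=-6->C; (2,9):dx=-2,dy=+1->D
  (2,10):dx=+9,dy=-11->D; (3,4):dx=+8,dy=+4->C; (3,5):dx=+2,dy=-5->D; (3,6):dx=+6,dy=+12->C
  (3,7):dx=+7,dy=+7->C; (3,8):dx=-2,dy=+3->D; (3,9):dx=-1,dy=+10->D; (3,10):dx=+10,dy=-2->D
  (4,5):dx=-6,dy=-9->C; (4,6):dx=-2,dy=+8->D; (4,7):dx=-1,dy=+3->D; (4,8):dx=-10,dy=-1->C
  (4,9):dx=-9,dy=+6->D; (4,10):dx=+2,dy=-6->D; (5,6):dx=+4,dy=+17->C; (5,7):dx=+5,dy=+12->C
  (5,8):dx=-4,dy=+8->D; (5,9):dx=-3,dy=+15->D; (5,10):dx=+8,dy=+3->C; (6,7):dx=+1,dy=-5->D
  (6,8):dx=-8,dy=-9->C; (6,9):dx=-7,dy=-2->C; (6,10):dx=+4,dy=-14->D; (7,8):dx=-9,dy=-4->C
  (7,9):dx=-8,dy=+3->D; (7,10):dx=+3,dy=-9->D; (8,9):dx=+1,dy=+7->C; (8,10):dx=+12,dy=-5->D
  (9,10):dx=+11,dy=-12->D
Step 2: C = 20, D = 25, total pairs = 45.
Step 3: tau = (C - D)/(n(n-1)/2) = (20 - 25)/45 = -0.111111.
Step 4: Exact two-sided p-value (enumerate n! = 3628800 permutations of y under H0): p = 0.727490.
Step 5: alpha = 0.05. fail to reject H0.

tau_b = -0.1111 (C=20, D=25), p = 0.727490, fail to reject H0.


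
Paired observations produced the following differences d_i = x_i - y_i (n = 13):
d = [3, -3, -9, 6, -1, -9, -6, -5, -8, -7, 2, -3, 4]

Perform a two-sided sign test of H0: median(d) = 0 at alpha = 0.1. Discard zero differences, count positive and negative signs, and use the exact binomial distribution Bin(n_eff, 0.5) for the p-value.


Step 1: Discard zero differences. Original n = 13; n_eff = number of nonzero differences = 13.
Nonzero differences (with sign): +3, -3, -9, +6, -1, -9, -6, -5, -8, -7, +2, -3, +4
Step 2: Count signs: positive = 4, negative = 9.
Step 3: Under H0: P(positive) = 0.5, so the number of positives S ~ Bin(13, 0.5).
Step 4: Two-sided exact p-value = sum of Bin(13,0.5) probabilities at or below the observed probability = 0.266846.
Step 5: alpha = 0.1. fail to reject H0.

n_eff = 13, pos = 4, neg = 9, p = 0.266846, fail to reject H0.


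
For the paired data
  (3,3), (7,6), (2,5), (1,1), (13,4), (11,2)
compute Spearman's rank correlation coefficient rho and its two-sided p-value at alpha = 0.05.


Step 1: Rank x and y separately (midranks; no ties here).
rank(x): 3->3, 7->4, 2->2, 1->1, 13->6, 11->5
rank(y): 3->3, 6->6, 5->5, 1->1, 4->4, 2->2
Step 2: d_i = R_x(i) - R_y(i); compute d_i^2.
  (3-3)^2=0, (4-6)^2=4, (2-5)^2=9, (1-1)^2=0, (6-4)^2=4, (5-2)^2=9
sum(d^2) = 26.
Step 3: rho = 1 - 6*26 / (6*(6^2 - 1)) = 1 - 156/210 = 0.257143.
Step 4: Under H0, t = rho * sqrt((n-2)/(1-rho^2)) = 0.5322 ~ t(4).
Step 5: Two-sided p-value from the t-distribution with 4 df = 0.622787.
Step 6: alpha = 0.05. fail to reject H0.

rho = 0.2571, p = 0.622787, fail to reject H0 at alpha = 0.05.


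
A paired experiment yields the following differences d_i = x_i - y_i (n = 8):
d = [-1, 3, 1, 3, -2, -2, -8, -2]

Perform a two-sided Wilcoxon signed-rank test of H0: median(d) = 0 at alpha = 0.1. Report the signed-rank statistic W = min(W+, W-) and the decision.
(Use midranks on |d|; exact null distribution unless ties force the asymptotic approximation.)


Step 1: Drop any zero differences (none here) and take |d_i|.
|d| = [1, 3, 1, 3, 2, 2, 8, 2]
Step 2: Midrank |d_i| (ties get averaged ranks).
ranks: |1|->1.5, |3|->6.5, |1|->1.5, |3|->6.5, |2|->4, |2|->4, |8|->8, |2|->4
Step 3: Attach original signs; sum ranks with positive sign and with negative sign.
W+ = 6.5 + 1.5 + 6.5 = 14.5
W- = 1.5 + 4 + 4 + 8 + 4 = 21.5
(Check: W+ + W- = 36 should equal n(n+1)/2 = 36.)
Step 4: Test statistic W = min(W+, W-) = 14.5.
Step 5: Ties in |d|, so use the tie-corrected normal approximation.
        E[W] = n(n+1)/4 = 8*9/4 = 18.
        Tie groups: |d|=1 (t=2), |d|=2 (t=3), |d|=3 (t=2); sum(t^3 - t) = 36.
        Var[W] = n(n+1)(2n+1)/24 - sum(t^3-t)/48 = 1224/24 - 36/48 = 50.25.
        z = (W - E[W]) / sqrt(Var[W]) = (14.5 - 18) / 7.0887 = -0.4937.
        Two-sided p = 2*Phi(z) = 0.621488.
Step 6: alpha = 0.1. fail to reject H0.

W+ = 14.5, W- = 21.5, W = min = 14.5, p = 0.621488, fail to reject H0.


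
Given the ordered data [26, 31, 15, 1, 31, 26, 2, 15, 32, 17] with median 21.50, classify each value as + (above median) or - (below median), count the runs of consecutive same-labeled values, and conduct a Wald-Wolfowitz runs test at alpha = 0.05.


Step 1: Compute median = 21.50; label A = above, B = below.
Labels in order: AABBAABBAB  (n_A = 5, n_B = 5)
Step 2: Count runs R = 6.
Step 3: Under H0 (random ordering), E[R] = 2*n_A*n_B/(n_A+n_B) + 1 = 2*5*5/10 + 1 = 6.0000.
        Var[R] = 2*n_A*n_B*(2*n_A*n_B - n_A - n_B) / ((n_A+n_B)^2 * (n_A+n_B-1)) = 2000/900 = 2.2222.
        SD[R] = 1.4907.
Step 4: R = E[R], so z = 0 with no continuity correction.
Step 5: Two-sided p-value via normal approximation = 2*(1 - Phi(|z|)) = 1.000000.
Step 6: alpha = 0.05. fail to reject H0.

R = 6, z = 0.0000, p = 1.000000, fail to reject H0.


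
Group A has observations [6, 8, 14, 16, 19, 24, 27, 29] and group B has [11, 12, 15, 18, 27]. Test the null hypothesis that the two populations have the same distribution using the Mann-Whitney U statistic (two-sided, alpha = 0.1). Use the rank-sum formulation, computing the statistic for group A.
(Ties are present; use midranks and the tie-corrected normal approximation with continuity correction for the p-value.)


Step 1: Combine and sort all 13 observations; assign midranks.
sorted (value, group): (6,X), (8,X), (11,Y), (12,Y), (14,X), (15,Y), (16,X), (18,Y), (19,X), (24,X), (27,X), (27,Y), (29,X)
ranks: 6->1, 8->2, 11->3, 12->4, 14->5, 15->6, 16->7, 18->8, 19->9, 24->10, 27->11.5, 27->11.5, 29->13
Step 2: Rank sum for X: R1 = 1 + 2 + 5 + 7 + 9 + 10 + 11.5 + 13 = 58.5.
Step 3: U_X = R1 - n1(n1+1)/2 = 58.5 - 8*9/2 = 58.5 - 36 = 22.5.
       U_Y = n1*n2 - U_X = 40 - 22.5 = 17.5.
Step 4: Ties are present, so use the tie-corrected normal approximation (with continuity correction) for the p-value.
Step 5: p-value = 0.769390; compare to alpha = 0.1. fail to reject H0.

U_X = 22.5, p = 0.769390, fail to reject H0 at alpha = 0.1.


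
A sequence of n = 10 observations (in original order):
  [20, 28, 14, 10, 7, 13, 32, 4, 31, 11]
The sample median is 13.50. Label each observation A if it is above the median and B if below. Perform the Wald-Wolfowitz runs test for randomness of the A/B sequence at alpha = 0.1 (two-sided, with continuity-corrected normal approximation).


Step 1: Compute median = 13.50; label A = above, B = below.
Labels in order: AAABBBABAB  (n_A = 5, n_B = 5)
Step 2: Count runs R = 6.
Step 3: Under H0 (random ordering), E[R] = 2*n_A*n_B/(n_A+n_B) + 1 = 2*5*5/10 + 1 = 6.0000.
        Var[R] = 2*n_A*n_B*(2*n_A*n_B - n_A - n_B) / ((n_A+n_B)^2 * (n_A+n_B-1)) = 2000/900 = 2.2222.
        SD[R] = 1.4907.
Step 4: R = E[R], so z = 0 with no continuity correction.
Step 5: Two-sided p-value via normal approximation = 2*(1 - Phi(|z|)) = 1.000000.
Step 6: alpha = 0.1. fail to reject H0.

R = 6, z = 0.0000, p = 1.000000, fail to reject H0.
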